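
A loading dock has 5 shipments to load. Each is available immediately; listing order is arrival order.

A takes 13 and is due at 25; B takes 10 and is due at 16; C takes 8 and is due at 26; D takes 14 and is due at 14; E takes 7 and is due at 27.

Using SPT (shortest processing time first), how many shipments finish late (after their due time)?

3

SPT (increasing processing time): E C B A D.
E: 0→7, due 27, tardiness 0
C: 7→15, due 26, tardiness 0
B: 15→25, due 16, tardiness 9
A: 25→38, due 25, tardiness 13
D: 38→52, due 14, tardiness 38
Late shipments: 3.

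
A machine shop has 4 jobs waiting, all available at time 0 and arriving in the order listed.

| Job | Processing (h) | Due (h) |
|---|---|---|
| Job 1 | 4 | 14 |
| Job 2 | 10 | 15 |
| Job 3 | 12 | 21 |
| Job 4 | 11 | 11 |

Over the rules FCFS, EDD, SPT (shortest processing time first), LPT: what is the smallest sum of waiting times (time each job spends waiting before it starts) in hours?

43

FIFO (arrival order): Job 1 Job 2 Job 3 Job 4.
Job 1: waits 0, runs 0→4
Job 2: waits 4, runs 4→14
Job 3: waits 14, runs 14→26
Job 4: waits 26, runs 26→37
Sum = 0+4+14+26 = 44.
EDD (increasing due date): Job 4 Job 1 Job 2 Job 3.
Job 4: waits 0, runs 0→11
Job 1: waits 11, runs 11→15
Job 2: waits 15, runs 15→25
Job 3: waits 25, runs 25→37
Sum = 0+11+15+25 = 51.
SPT (increasing processing time): Job 1 Job 2 Job 4 Job 3.
Job 1: waits 0, runs 0→4
Job 2: waits 4, runs 4→14
Job 4: waits 14, runs 14→25
Job 3: waits 25, runs 25→37
Sum = 0+4+14+25 = 43.
LPT (decreasing processing time): Job 3 Job 4 Job 2 Job 1.
Job 3: waits 0, runs 0→12
Job 4: waits 12, runs 12→23
Job 2: waits 23, runs 23→33
Job 1: waits 33, runs 33→37
Sum = 0+12+23+33 = 68.
FIFO 44, EDD 51, SPT 43, LPT 68 → minimum 43.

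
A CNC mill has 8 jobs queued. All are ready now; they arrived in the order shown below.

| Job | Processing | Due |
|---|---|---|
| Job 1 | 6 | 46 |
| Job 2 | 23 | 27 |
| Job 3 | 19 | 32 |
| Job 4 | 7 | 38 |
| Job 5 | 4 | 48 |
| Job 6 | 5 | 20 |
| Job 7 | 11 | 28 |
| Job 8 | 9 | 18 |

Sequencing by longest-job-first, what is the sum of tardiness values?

235

LPT (decreasing processing time): Job 2 Job 3 Job 7 Job 8 Job 4 Job 1 Job 6 Job 5.
Job 2: 0→23, due 27, tardiness 0
Job 3: 23→42, due 32, tardiness 10
Job 7: 42→53, due 28, tardiness 25
Job 8: 53→62, due 18, tardiness 44
Job 4: 62→69, due 38, tardiness 31
Job 1: 69→75, due 46, tardiness 29
Job 6: 75→80, due 20, tardiness 60
Job 5: 80→84, due 48, tardiness 36
Sum = 0+10+25+44+31+29+60+36 = 235.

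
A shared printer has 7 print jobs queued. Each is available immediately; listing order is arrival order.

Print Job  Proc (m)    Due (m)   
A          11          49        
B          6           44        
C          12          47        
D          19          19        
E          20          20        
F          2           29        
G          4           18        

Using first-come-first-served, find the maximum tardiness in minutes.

56

FIFO (arrival order): A B C D E F G.
A: 0→11, due 49, tardiness 0
B: 11→17, due 44, tardiness 0
C: 17→29, due 47, tardiness 0
D: 29→48, due 19, tardiness 29
E: 48→68, due 20, tardiness 48
F: 68→70, due 29, tardiness 41
G: 70→74, due 18, tardiness 56
Maximum = 56.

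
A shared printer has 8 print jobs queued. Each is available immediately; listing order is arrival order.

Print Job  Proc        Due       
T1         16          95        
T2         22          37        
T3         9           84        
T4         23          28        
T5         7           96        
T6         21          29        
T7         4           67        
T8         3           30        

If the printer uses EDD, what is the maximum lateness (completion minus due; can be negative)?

EDD (increasing due date): T4 T6 T8 T2 T7 T3 T1 T5.
T4: 0→23, due 28, lateness -5
T6: 23→44, due 29, lateness 15
T8: 44→47, due 30, lateness 17
T2: 47→69, due 37, lateness 32
T7: 69→73, due 67, lateness 6
T3: 73→82, due 84, lateness -2
T1: 82→98, due 95, lateness 3
T5: 98→105, due 96, lateness 9
Maximum = 32.

32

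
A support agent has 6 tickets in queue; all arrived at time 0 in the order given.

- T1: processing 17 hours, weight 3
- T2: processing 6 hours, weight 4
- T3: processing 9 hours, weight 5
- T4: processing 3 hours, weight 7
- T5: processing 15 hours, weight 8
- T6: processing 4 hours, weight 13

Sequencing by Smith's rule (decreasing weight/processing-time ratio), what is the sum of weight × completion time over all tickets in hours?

WSPT (decreasing weight/processing-time ratio): T6 T4 T2 T3 T5 T1.
T6: finishes 4, weight 13, w·C = 52
T4: finishes 7, weight 7, w·C = 49
T2: finishes 13, weight 4, w·C = 52
T3: finishes 22, weight 5, w·C = 110
T5: finishes 37, weight 8, w·C = 296
T1: finishes 54, weight 3, w·C = 162
Sum = 52+49+52+110+296+162 = 721.

721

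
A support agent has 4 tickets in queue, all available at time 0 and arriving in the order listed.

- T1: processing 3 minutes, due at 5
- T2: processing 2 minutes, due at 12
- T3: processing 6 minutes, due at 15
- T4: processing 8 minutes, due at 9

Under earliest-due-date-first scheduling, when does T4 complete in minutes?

EDD (increasing due date): T1 T4 T2 T3.
T1: 0→3
T4: 3→11

11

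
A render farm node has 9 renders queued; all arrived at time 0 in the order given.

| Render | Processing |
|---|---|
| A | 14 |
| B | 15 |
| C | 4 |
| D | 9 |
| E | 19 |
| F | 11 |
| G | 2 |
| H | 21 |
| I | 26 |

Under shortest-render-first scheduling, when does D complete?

SPT (increasing processing time): G C D F A B E H I.
G: 0→2
C: 2→6
D: 6→15

15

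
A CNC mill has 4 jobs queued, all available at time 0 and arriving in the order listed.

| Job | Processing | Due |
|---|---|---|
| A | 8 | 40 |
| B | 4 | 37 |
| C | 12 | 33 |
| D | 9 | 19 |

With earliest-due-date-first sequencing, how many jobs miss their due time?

0

EDD (increasing due date): D C B A.
D: 0→9, due 19, tardiness 0
C: 9→21, due 33, tardiness 0
B: 21→25, due 37, tardiness 0
A: 25→33, due 40, tardiness 0
Late jobs: 0.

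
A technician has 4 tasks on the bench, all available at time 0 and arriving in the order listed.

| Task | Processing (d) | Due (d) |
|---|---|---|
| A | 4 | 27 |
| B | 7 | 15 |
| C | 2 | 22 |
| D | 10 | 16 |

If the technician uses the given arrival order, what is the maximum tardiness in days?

7

FIFO (arrival order): A B C D.
A: 0→4, due 27, tardiness 0
B: 4→11, due 15, tardiness 0
C: 11→13, due 22, tardiness 0
D: 13→23, due 16, tardiness 7
Maximum = 7.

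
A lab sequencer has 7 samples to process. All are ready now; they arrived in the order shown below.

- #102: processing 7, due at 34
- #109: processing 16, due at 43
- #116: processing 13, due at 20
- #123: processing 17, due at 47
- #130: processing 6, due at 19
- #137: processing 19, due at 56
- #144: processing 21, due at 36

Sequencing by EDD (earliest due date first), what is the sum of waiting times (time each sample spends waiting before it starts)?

241

EDD (increasing due date): #130 #116 #102 #144 #109 #123 #137.
#130: waits 0, runs 0→6
#116: waits 6, runs 6→19
#102: waits 19, runs 19→26
#144: waits 26, runs 26→47
#109: waits 47, runs 47→63
#123: waits 63, runs 63→80
#137: waits 80, runs 80→99
Sum = 0+6+19+26+47+63+80 = 241.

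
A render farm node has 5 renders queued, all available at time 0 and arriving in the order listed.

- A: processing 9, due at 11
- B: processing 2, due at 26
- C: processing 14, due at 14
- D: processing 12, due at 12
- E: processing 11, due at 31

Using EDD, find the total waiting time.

102

EDD (increasing due date): A D C B E.
A: waits 0, runs 0→9
D: waits 9, runs 9→21
C: waits 21, runs 21→35
B: waits 35, runs 35→37
E: waits 37, runs 37→48
Sum = 0+9+21+35+37 = 102.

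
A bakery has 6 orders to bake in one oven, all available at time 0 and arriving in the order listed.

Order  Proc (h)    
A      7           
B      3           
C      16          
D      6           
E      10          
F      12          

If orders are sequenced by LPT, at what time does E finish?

LPT (decreasing processing time): C F E A D B.
C: 0→16
F: 16→28
E: 28→38

38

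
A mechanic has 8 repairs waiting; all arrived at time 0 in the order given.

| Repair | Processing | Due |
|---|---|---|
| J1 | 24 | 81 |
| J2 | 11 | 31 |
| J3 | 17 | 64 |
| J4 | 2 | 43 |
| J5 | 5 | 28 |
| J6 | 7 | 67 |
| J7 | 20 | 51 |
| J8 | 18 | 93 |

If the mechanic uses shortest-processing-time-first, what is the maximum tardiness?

29

SPT (increasing processing time): J4 J5 J6 J2 J3 J8 J7 J1.
J4: 0→2, due 43, tardiness 0
J5: 2→7, due 28, tardiness 0
J6: 7→14, due 67, tardiness 0
J2: 14→25, due 31, tardiness 0
J3: 25→42, due 64, tardiness 0
J8: 42→60, due 93, tardiness 0
J7: 60→80, due 51, tardiness 29
J1: 80→104, due 81, tardiness 23
Maximum = 29.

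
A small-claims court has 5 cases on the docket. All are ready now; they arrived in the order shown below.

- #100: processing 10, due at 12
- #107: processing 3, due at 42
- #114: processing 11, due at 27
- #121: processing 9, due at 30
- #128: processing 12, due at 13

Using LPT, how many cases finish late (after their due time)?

3

LPT (decreasing processing time): #128 #114 #100 #121 #107.
#128: 0→12, due 13, tardiness 0
#114: 12→23, due 27, tardiness 0
#100: 23→33, due 12, tardiness 21
#121: 33→42, due 30, tardiness 12
#107: 42→45, due 42, tardiness 3
Late cases: 3.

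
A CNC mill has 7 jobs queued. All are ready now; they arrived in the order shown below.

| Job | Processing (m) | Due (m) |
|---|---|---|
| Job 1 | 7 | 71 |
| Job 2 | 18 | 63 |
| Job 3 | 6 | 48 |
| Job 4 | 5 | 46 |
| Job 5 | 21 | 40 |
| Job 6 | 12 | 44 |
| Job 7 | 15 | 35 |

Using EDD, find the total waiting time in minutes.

288

EDD (increasing due date): Job 7 Job 5 Job 6 Job 4 Job 3 Job 2 Job 1.
Job 7: waits 0, runs 0→15
Job 5: waits 15, runs 15→36
Job 6: waits 36, runs 36→48
Job 4: waits 48, runs 48→53
Job 3: waits 53, runs 53→59
Job 2: waits 59, runs 59→77
Job 1: waits 77, runs 77→84
Sum = 0+15+36+48+53+59+77 = 288.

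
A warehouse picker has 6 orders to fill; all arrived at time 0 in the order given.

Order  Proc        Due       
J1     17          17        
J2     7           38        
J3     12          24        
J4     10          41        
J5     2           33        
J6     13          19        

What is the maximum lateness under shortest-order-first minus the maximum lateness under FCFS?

2

SPT (increasing processing time): J5 J2 J4 J3 J6 J1.
J5: 0→2, due 33, lateness -31
J2: 2→9, due 38, lateness -29
J4: 9→19, due 41, lateness -22
J3: 19→31, due 24, lateness 7
J6: 31→44, due 19, lateness 25
J1: 44→61, due 17, lateness 44
Maximum = 44.
FIFO (arrival order): J1 J2 J3 J4 J5 J6.
J1: 0→17, due 17, lateness 0
J2: 17→24, due 38, lateness -14
J3: 24→36, due 24, lateness 12
J4: 36→46, due 41, lateness 5
J5: 46→48, due 33, lateness 15
J6: 48→61, due 19, lateness 42
Maximum = 42.
Difference = 44 − 42 = 2.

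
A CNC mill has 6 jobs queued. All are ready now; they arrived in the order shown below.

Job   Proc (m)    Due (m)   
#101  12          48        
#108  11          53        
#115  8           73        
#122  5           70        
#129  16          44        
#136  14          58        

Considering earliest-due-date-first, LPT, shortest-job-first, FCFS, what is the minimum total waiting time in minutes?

EDD (increasing due date): #129 #101 #108 #136 #122 #115.
#129: waits 0, runs 0→16
#101: waits 16, runs 16→28
#108: waits 28, runs 28→39
#136: waits 39, runs 39→53
#122: waits 53, runs 53→58
#115: waits 58, runs 58→66
Sum = 0+16+28+39+53+58 = 194.
LPT (decreasing processing time): #129 #136 #101 #108 #115 #122.
#129: waits 0, runs 0→16
#136: waits 16, runs 16→30
#101: waits 30, runs 30→42
#108: waits 42, runs 42→53
#115: waits 53, runs 53→61
#122: waits 61, runs 61→66
Sum = 0+16+30+42+53+61 = 202.
SPT (increasing processing time): #122 #115 #108 #101 #136 #129.
#122: waits 0, runs 0→5
#115: waits 5, runs 5→13
#108: waits 13, runs 13→24
#101: waits 24, runs 24→36
#136: waits 36, runs 36→50
#129: waits 50, runs 50→66
Sum = 0+5+13+24+36+50 = 128.
FIFO (arrival order): #101 #108 #115 #122 #129 #136.
#101: waits 0, runs 0→12
#108: waits 12, runs 12→23
#115: waits 23, runs 23→31
#122: waits 31, runs 31→36
#129: waits 36, runs 36→52
#136: waits 52, runs 52→66
Sum = 0+12+23+31+36+52 = 154.
EDD 194, LPT 202, SPT 128, FIFO 154 → minimum 128.

128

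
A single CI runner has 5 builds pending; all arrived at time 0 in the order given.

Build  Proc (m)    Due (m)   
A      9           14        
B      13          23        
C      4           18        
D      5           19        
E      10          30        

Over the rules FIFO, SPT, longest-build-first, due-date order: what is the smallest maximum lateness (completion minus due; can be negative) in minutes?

11

FIFO (arrival order): A B C D E.
A: 0→9, due 14, lateness -5
B: 9→22, due 23, lateness -1
C: 22→26, due 18, lateness 8
D: 26→31, due 19, lateness 12
E: 31→41, due 30, lateness 11
Maximum = 12.
SPT (increasing processing time): C D A E B.
C: 0→4, due 18, lateness -14
D: 4→9, due 19, lateness -10
A: 9→18, due 14, lateness 4
E: 18→28, due 30, lateness -2
B: 28→41, due 23, lateness 18
Maximum = 18.
LPT (decreasing processing time): B E A D C.
B: 0→13, due 23, lateness -10
E: 13→23, due 30, lateness -7
A: 23→32, due 14, lateness 18
D: 32→37, due 19, lateness 18
C: 37→41, due 18, lateness 23
Maximum = 23.
EDD (increasing due date): A C D B E.
A: 0→9, due 14, lateness -5
C: 9→13, due 18, lateness -5
D: 13→18, due 19, lateness -1
B: 18→31, due 23, lateness 8
E: 31→41, due 30, lateness 11
Maximum = 11.
FIFO 12, SPT 18, LPT 23, EDD 11 → minimum 11.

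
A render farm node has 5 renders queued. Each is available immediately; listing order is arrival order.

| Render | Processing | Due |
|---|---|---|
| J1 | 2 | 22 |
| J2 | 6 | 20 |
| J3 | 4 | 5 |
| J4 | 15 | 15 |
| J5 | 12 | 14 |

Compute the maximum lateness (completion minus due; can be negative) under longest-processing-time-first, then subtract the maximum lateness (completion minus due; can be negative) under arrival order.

LPT (decreasing processing time): J4 J5 J2 J3 J1.
J4: 0→15, due 15, lateness 0
J5: 15→27, due 14, lateness 13
J2: 27→33, due 20, lateness 13
J3: 33→37, due 5, lateness 32
J1: 37→39, due 22, lateness 17
Maximum = 32.
FIFO (arrival order): J1 J2 J3 J4 J5.
J1: 0→2, due 22, lateness -20
J2: 2→8, due 20, lateness -12
J3: 8→12, due 5, lateness 7
J4: 12→27, due 15, lateness 12
J5: 27→39, due 14, lateness 25
Maximum = 25.
Difference = 32 − 25 = 7.

7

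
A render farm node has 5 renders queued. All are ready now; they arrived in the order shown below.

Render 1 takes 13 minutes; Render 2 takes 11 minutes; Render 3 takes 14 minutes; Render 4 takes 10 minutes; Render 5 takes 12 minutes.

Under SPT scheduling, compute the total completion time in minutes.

SPT (increasing processing time): Render 4 Render 2 Render 5 Render 1 Render 3.
Render 4: 0→10
Render 2: 10→21
Render 5: 21→33
Render 1: 33→46
Render 3: 46→60
Sum = 10+21+33+46+60 = 170.

170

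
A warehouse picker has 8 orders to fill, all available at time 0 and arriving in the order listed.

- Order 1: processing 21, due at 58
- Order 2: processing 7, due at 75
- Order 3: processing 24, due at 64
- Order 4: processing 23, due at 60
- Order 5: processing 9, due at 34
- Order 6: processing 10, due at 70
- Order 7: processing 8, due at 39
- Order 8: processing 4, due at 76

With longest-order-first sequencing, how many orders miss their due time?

6

LPT (decreasing processing time): Order 3 Order 4 Order 1 Order 6 Order 5 Order 7 Order 2 Order 8.
Order 3: 0→24, due 64, tardiness 0
Order 4: 24→47, due 60, tardiness 0
Order 1: 47→68, due 58, tardiness 10
Order 6: 68→78, due 70, tardiness 8
Order 5: 78→87, due 34, tardiness 53
Order 7: 87→95, due 39, tardiness 56
Order 2: 95→102, due 75, tardiness 27
Order 8: 102→106, due 76, tardiness 30
Late orders: 6.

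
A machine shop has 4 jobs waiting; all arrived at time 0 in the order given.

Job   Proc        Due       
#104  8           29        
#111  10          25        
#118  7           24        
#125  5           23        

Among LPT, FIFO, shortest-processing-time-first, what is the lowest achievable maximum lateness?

LPT (decreasing processing time): #111 #104 #118 #125.
#111: 0→10, due 25, lateness -15
#104: 10→18, due 29, lateness -11
#118: 18→25, due 24, lateness 1
#125: 25→30, due 23, lateness 7
Maximum = 7.
FIFO (arrival order): #104 #111 #118 #125.
#104: 0→8, due 29, lateness -21
#111: 8→18, due 25, lateness -7
#118: 18→25, due 24, lateness 1
#125: 25→30, due 23, lateness 7
Maximum = 7.
SPT (increasing processing time): #125 #118 #104 #111.
#125: 0→5, due 23, lateness -18
#118: 5→12, due 24, lateness -12
#104: 12→20, due 29, lateness -9
#111: 20→30, due 25, lateness 5
Maximum = 5.
LPT 7, FIFO 7, SPT 5 → minimum 5.

5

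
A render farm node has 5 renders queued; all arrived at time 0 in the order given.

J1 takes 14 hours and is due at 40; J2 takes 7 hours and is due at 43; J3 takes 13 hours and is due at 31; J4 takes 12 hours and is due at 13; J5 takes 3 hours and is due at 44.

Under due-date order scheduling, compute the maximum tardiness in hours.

EDD (increasing due date): J4 J3 J1 J2 J5.
J4: 0→12, due 13, tardiness 0
J3: 12→25, due 31, tardiness 0
J1: 25→39, due 40, tardiness 0
J2: 39→46, due 43, tardiness 3
J5: 46→49, due 44, tardiness 5
Maximum = 5.

5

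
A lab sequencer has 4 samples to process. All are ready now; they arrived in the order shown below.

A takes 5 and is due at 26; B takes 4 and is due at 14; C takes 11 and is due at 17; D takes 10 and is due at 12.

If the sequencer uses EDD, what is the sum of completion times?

79

EDD (increasing due date): D B C A.
D: 0→10
B: 10→14
C: 14→25
A: 25→30
Sum = 10+14+25+30 = 79.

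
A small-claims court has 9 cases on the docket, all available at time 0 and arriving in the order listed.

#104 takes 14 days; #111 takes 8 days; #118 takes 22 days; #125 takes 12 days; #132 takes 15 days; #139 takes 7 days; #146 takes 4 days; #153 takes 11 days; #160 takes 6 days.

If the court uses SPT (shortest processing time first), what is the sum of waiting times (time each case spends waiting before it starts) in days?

SPT (increasing processing time): #146 #160 #139 #111 #153 #125 #104 #132 #118.
#146: waits 0, runs 0→4
#160: waits 4, runs 4→10
#139: waits 10, runs 10→17
#111: waits 17, runs 17→25
#153: waits 25, runs 25→36
#125: waits 36, runs 36→48
#104: waits 48, runs 48→62
#132: waits 62, runs 62→77
#118: waits 77, runs 77→99
Sum = 0+4+10+17+25+36+48+62+77 = 279.

279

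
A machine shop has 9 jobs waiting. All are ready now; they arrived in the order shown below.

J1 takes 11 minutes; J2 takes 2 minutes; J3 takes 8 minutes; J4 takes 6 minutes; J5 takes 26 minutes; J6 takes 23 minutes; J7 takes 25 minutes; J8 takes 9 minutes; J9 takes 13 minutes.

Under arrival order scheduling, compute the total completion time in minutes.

535

FIFO (arrival order): J1 J2 J3 J4 J5 J6 J7 J8 J9.
J1: 0→11
J2: 11→13
J3: 13→21
J4: 21→27
J5: 27→53
J6: 53→76
J7: 76→101
J8: 101→110
J9: 110→123
Sum = 11+13+21+27+53+76+101+110+123 = 535.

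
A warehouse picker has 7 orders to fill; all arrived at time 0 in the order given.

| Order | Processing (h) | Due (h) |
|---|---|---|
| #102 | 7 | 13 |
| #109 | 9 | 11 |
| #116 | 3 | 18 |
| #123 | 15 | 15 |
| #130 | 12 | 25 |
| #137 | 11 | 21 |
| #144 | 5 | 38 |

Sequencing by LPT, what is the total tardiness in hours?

161

LPT (decreasing processing time): #123 #130 #137 #109 #102 #144 #116.
#123: 0→15, due 15, tardiness 0
#130: 15→27, due 25, tardiness 2
#137: 27→38, due 21, tardiness 17
#109: 38→47, due 11, tardiness 36
#102: 47→54, due 13, tardiness 41
#144: 54→59, due 38, tardiness 21
#116: 59→62, due 18, tardiness 44
Sum = 0+2+17+36+41+21+44 = 161.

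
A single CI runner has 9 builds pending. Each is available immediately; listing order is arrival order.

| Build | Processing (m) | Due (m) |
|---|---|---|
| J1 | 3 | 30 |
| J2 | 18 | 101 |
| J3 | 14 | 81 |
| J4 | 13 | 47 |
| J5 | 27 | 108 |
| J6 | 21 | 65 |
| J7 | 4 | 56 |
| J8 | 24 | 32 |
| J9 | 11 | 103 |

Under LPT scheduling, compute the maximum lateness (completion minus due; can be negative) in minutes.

105

LPT (decreasing processing time): J5 J8 J6 J2 J3 J4 J9 J7 J1.
J5: 0→27, due 108, lateness -81
J8: 27→51, due 32, lateness 19
J6: 51→72, due 65, lateness 7
J2: 72→90, due 101, lateness -11
J3: 90→104, due 81, lateness 23
J4: 104→117, due 47, lateness 70
J9: 117→128, due 103, lateness 25
J7: 128→132, due 56, lateness 76
J1: 132→135, due 30, lateness 105
Maximum = 105.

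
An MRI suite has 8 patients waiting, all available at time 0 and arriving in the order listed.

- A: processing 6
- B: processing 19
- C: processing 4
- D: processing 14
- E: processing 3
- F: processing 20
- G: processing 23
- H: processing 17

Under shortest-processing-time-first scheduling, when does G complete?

106

SPT (increasing processing time): E C A D H B F G.
E: 0→3
C: 3→7
A: 7→13
D: 13→27
H: 27→44
B: 44→63
F: 63→83
G: 83→106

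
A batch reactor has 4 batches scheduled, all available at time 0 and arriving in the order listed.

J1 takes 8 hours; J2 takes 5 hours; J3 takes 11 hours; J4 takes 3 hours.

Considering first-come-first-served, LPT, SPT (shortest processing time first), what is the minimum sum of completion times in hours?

54

FIFO (arrival order): J1 J2 J3 J4.
J1: 0→8
J2: 8→13
J3: 13→24
J4: 24→27
Sum = 8+13+24+27 = 72.
LPT (decreasing processing time): J3 J1 J2 J4.
J3: 0→11
J1: 11→19
J2: 19→24
J4: 24→27
Sum = 11+19+24+27 = 81.
SPT (increasing processing time): J4 J2 J1 J3.
J4: 0→3
J2: 3→8
J1: 8→16
J3: 16→27
Sum = 3+8+16+27 = 54.
FIFO 72, LPT 81, SPT 54 → minimum 54.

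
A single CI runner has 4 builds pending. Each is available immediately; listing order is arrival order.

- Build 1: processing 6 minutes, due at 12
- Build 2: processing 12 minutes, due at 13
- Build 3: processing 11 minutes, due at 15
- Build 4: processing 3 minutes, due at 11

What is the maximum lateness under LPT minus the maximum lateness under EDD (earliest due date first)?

4

LPT (decreasing processing time): Build 2 Build 3 Build 1 Build 4.
Build 2: 0→12, due 13, lateness -1
Build 3: 12→23, due 15, lateness 8
Build 1: 23→29, due 12, lateness 17
Build 4: 29→32, due 11, lateness 21
Maximum = 21.
EDD (increasing due date): Build 4 Build 1 Build 2 Build 3.
Build 4: 0→3, due 11, lateness -8
Build 1: 3→9, due 12, lateness -3
Build 2: 9→21, due 13, lateness 8
Build 3: 21→32, due 15, lateness 17
Maximum = 17.
Difference = 21 − 17 = 4.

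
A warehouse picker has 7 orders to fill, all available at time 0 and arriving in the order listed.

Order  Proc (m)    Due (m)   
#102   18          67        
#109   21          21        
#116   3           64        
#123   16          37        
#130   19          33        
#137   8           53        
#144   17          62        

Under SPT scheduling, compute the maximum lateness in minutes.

81

SPT (increasing processing time): #116 #137 #123 #144 #102 #130 #109.
#116: 0→3, due 64, lateness -61
#137: 3→11, due 53, lateness -42
#123: 11→27, due 37, lateness -10
#144: 27→44, due 62, lateness -18
#102: 44→62, due 67, lateness -5
#130: 62→81, due 33, lateness 48
#109: 81→102, due 21, lateness 81
Maximum = 81.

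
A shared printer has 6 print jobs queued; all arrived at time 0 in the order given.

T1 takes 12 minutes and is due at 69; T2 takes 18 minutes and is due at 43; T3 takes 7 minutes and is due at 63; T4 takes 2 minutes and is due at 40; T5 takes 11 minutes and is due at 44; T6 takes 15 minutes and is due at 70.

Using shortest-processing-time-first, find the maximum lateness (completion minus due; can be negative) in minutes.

SPT (increasing processing time): T4 T3 T5 T1 T6 T2.
T4: 0→2, due 40, lateness -38
T3: 2→9, due 63, lateness -54
T5: 9→20, due 44, lateness -24
T1: 20→32, due 69, lateness -37
T6: 32→47, due 70, lateness -23
T2: 47→65, due 43, lateness 22
Maximum = 22.

22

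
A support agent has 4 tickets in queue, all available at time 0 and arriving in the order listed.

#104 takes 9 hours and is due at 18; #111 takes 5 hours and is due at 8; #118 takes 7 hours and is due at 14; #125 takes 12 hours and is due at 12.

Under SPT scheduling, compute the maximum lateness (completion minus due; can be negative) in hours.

SPT (increasing processing time): #111 #118 #104 #125.
#111: 0→5, due 8, lateness -3
#118: 5→12, due 14, lateness -2
#104: 12→21, due 18, lateness 3
#125: 21→33, due 12, lateness 21
Maximum = 21.

21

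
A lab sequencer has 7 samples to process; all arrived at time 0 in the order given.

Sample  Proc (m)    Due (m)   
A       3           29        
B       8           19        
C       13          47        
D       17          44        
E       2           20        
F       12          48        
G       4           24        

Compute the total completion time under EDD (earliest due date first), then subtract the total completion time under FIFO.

EDD (increasing due date): B E G A D C F.
B: 0→8
E: 8→10
G: 10→14
A: 14→17
D: 17→34
C: 34→47
F: 47→59
Sum = 8+10+14+17+34+47+59 = 189.
FIFO (arrival order): A B C D E F G.
A: 0→3
B: 3→11
C: 11→24
D: 24→41
E: 41→43
F: 43→55
G: 55→59
Sum = 3+11+24+41+43+55+59 = 236.
Difference = 189 − 236 = -47.

-47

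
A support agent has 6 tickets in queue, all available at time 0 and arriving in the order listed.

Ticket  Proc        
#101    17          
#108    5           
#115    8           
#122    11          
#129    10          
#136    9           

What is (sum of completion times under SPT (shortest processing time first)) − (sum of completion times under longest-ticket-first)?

SPT (increasing processing time): #108 #115 #136 #129 #122 #101.
#108: 0→5
#115: 5→13
#136: 13→22
#129: 22→32
#122: 32→43
#101: 43→60
Sum = 5+13+22+32+43+60 = 175.
LPT (decreasing processing time): #101 #122 #129 #136 #115 #108.
#101: 0→17
#122: 17→28
#129: 28→38
#136: 38→47
#115: 47→55
#108: 55→60
Sum = 17+28+38+47+55+60 = 245.
Difference = 175 − 245 = -70.

-70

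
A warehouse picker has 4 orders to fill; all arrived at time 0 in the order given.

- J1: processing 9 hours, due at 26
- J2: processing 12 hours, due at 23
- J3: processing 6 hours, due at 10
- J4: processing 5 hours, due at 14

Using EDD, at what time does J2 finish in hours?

23

EDD (increasing due date): J3 J4 J2 J1.
J3: 0→6
J4: 6→11
J2: 11→23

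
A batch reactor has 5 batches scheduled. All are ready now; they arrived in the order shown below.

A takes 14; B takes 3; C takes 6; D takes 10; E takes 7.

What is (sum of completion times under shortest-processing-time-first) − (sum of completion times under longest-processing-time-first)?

SPT (increasing processing time): B C E D A.
B: 0→3
C: 3→9
E: 9→16
D: 16→26
A: 26→40
Sum = 3+9+16+26+40 = 94.
LPT (decreasing processing time): A D E C B.
A: 0→14
D: 14→24
E: 24→31
C: 31→37
B: 37→40
Sum = 14+24+31+37+40 = 146.
Difference = 94 − 146 = -52.

-52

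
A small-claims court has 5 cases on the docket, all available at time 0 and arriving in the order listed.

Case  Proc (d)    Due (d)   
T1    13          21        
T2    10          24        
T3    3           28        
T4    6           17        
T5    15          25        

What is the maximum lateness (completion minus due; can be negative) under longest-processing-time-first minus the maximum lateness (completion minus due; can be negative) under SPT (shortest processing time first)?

5

LPT (decreasing processing time): T5 T1 T2 T4 T3.
T5: 0→15, due 25, lateness -10
T1: 15→28, due 21, lateness 7
T2: 28→38, due 24, lateness 14
T4: 38→44, due 17, lateness 27
T3: 44→47, due 28, lateness 19
Maximum = 27.
SPT (increasing processing time): T3 T4 T2 T1 T5.
T3: 0→3, due 28, lateness -25
T4: 3→9, due 17, lateness -8
T2: 9→19, due 24, lateness -5
T1: 19→32, due 21, lateness 11
T5: 32→47, due 25, lateness 22
Maximum = 22.
Difference = 27 − 22 = 5.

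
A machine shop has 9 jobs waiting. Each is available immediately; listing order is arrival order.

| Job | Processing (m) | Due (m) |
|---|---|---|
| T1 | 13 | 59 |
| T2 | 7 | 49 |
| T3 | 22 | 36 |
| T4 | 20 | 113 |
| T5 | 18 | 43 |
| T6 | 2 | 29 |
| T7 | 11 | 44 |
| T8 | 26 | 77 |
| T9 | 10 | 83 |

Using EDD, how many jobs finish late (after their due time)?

6

EDD (increasing due date): T6 T3 T5 T7 T2 T1 T8 T9 T4.
T6: 0→2, due 29, tardiness 0
T3: 2→24, due 36, tardiness 0
T5: 24→42, due 43, tardiness 0
T7: 42→53, due 44, tardiness 9
T2: 53→60, due 49, tardiness 11
T1: 60→73, due 59, tardiness 14
T8: 73→99, due 77, tardiness 22
T9: 99→109, due 83, tardiness 26
T4: 109→129, due 113, tardiness 16
Late jobs: 6.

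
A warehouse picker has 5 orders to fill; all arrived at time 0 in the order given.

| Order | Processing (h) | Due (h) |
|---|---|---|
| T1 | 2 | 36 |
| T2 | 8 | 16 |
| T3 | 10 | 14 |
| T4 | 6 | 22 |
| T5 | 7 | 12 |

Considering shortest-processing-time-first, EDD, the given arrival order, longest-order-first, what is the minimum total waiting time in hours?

SPT (increasing processing time): T1 T4 T5 T2 T3.
T1: waits 0, runs 0→2
T4: waits 2, runs 2→8
T5: waits 8, runs 8→15
T2: waits 15, runs 15→23
T3: waits 23, runs 23→33
Sum = 0+2+8+15+23 = 48.
EDD (increasing due date): T5 T3 T2 T4 T1.
T5: waits 0, runs 0→7
T3: waits 7, runs 7→17
T2: waits 17, runs 17→25
T4: waits 25, runs 25→31
T1: waits 31, runs 31→33
Sum = 0+7+17+25+31 = 80.
FIFO (arrival order): T1 T2 T3 T4 T5.
T1: waits 0, runs 0→2
T2: waits 2, runs 2→10
T3: waits 10, runs 10→20
T4: waits 20, runs 20→26
T5: waits 26, runs 26→33
Sum = 0+2+10+20+26 = 58.
LPT (decreasing processing time): T3 T2 T5 T4 T1.
T3: waits 0, runs 0→10
T2: waits 10, runs 10→18
T5: waits 18, runs 18→25
T4: waits 25, runs 25→31
T1: waits 31, runs 31→33
Sum = 0+10+18+25+31 = 84.
SPT 48, EDD 80, FIFO 58, LPT 84 → minimum 48.

48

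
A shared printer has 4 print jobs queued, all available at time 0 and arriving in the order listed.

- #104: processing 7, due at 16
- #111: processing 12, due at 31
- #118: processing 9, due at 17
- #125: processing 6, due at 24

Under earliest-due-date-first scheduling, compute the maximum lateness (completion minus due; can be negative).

3

EDD (increasing due date): #104 #118 #125 #111.
#104: 0→7, due 16, lateness -9
#118: 7→16, due 17, lateness -1
#125: 16→22, due 24, lateness -2
#111: 22→34, due 31, lateness 3
Maximum = 3.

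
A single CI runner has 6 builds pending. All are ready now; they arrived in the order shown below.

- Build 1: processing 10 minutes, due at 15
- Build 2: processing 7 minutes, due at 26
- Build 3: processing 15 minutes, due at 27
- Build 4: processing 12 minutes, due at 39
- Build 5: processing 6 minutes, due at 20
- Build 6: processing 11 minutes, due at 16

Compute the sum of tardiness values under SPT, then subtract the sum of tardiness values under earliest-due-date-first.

3

SPT (increasing processing time): Build 5 Build 2 Build 1 Build 6 Build 4 Build 3.
Build 5: 0→6, due 20, tardiness 0
Build 2: 6→13, due 26, tardiness 0
Build 1: 13→23, due 15, tardiness 8
Build 6: 23→34, due 16, tardiness 18
Build 4: 34→46, due 39, tardiness 7
Build 3: 46→61, due 27, tardiness 34
Sum = 0+0+8+18+7+34 = 67.
EDD (increasing due date): Build 1 Build 6 Build 5 Build 2 Build 3 Build 4.
Build 1: 0→10, due 15, tardiness 0
Build 6: 10→21, due 16, tardiness 5
Build 5: 21→27, due 20, tardiness 7
Build 2: 27→34, due 26, tardiness 8
Build 3: 34→49, due 27, tardiness 22
Build 4: 49→61, due 39, tardiness 22
Sum = 0+5+7+8+22+22 = 64.
Difference = 67 − 64 = 3.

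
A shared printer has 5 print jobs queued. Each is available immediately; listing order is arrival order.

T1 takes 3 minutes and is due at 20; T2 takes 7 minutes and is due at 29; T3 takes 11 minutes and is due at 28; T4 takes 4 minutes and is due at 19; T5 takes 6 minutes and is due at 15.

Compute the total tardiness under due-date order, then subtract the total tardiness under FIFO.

-20

EDD (increasing due date): T5 T4 T1 T3 T2.
T5: 0→6, due 15, tardiness 0
T4: 6→10, due 19, tardiness 0
T1: 10→13, due 20, tardiness 0
T3: 13→24, due 28, tardiness 0
T2: 24→31, due 29, tardiness 2
Sum = 0+0+0+0+2 = 2.
FIFO (arrival order): T1 T2 T3 T4 T5.
T1: 0→3, due 20, tardiness 0
T2: 3→10, due 29, tardiness 0
T3: 10→21, due 28, tardiness 0
T4: 21→25, due 19, tardiness 6
T5: 25→31, due 15, tardiness 16
Sum = 0+0+0+6+16 = 22.
Difference = 2 − 22 = -20.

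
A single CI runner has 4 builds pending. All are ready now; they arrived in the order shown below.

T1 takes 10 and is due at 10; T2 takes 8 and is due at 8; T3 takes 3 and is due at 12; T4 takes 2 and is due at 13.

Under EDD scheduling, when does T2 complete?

EDD (increasing due date): T2 T1 T3 T4.
T2: 0→8

8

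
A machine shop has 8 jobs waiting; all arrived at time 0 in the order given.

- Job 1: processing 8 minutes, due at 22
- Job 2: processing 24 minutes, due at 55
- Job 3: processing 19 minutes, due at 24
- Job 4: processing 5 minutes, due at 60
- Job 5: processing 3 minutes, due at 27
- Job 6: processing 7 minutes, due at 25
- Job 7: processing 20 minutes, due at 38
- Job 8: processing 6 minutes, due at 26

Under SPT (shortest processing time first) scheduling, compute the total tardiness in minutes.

98

SPT (increasing processing time): Job 5 Job 4 Job 8 Job 6 Job 1 Job 3 Job 7 Job 2.
Job 5: 0→3, due 27, tardiness 0
Job 4: 3→8, due 60, tardiness 0
Job 8: 8→14, due 26, tardiness 0
Job 6: 14→21, due 25, tardiness 0
Job 1: 21→29, due 22, tardiness 7
Job 3: 29→48, due 24, tardiness 24
Job 7: 48→68, due 38, tardiness 30
Job 2: 68→92, due 55, tardiness 37
Sum = 0+0+0+0+7+24+30+37 = 98.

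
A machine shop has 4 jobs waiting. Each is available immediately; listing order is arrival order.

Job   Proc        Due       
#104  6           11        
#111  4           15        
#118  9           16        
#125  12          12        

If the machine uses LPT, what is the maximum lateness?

LPT (decreasing processing time): #125 #118 #104 #111.
#125: 0→12, due 12, lateness 0
#118: 12→21, due 16, lateness 5
#104: 21→27, due 11, lateness 16
#111: 27→31, due 15, lateness 16
Maximum = 16.

16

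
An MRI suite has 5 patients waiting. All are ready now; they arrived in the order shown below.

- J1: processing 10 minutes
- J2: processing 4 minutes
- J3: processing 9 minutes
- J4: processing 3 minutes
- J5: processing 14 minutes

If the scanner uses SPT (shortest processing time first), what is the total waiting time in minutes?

52

SPT (increasing processing time): J4 J2 J3 J1 J5.
J4: waits 0, runs 0→3
J2: waits 3, runs 3→7
J3: waits 7, runs 7→16
J1: waits 16, runs 16→26
J5: waits 26, runs 26→40
Sum = 0+3+7+16+26 = 52.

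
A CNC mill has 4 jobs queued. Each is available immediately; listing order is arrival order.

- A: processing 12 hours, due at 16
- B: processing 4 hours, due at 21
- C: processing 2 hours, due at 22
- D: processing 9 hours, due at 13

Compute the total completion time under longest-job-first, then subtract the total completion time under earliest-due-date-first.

3

LPT (decreasing processing time): A D B C.
A: 0→12
D: 12→21
B: 21→25
C: 25→27
Sum = 12+21+25+27 = 85.
EDD (increasing due date): D A B C.
D: 0→9
A: 9→21
B: 21→25
C: 25→27
Sum = 9+21+25+27 = 82.
Difference = 85 − 82 = 3.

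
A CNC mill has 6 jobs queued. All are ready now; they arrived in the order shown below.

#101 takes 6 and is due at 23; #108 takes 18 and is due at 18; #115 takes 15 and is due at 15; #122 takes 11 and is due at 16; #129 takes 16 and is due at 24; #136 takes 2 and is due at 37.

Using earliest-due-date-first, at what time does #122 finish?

26

EDD (increasing due date): #115 #122 #108 #101 #129 #136.
#115: 0→15
#122: 15→26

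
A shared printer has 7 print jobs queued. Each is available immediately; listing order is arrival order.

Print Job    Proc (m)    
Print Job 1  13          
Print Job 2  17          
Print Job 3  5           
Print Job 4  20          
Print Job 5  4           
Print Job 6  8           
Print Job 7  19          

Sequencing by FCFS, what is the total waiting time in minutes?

FIFO (arrival order): Print Job 1 Print Job 2 Print Job 3 Print Job 4 Print Job 5 Print Job 6 Print Job 7.
Print Job 1: waits 0, runs 0→13
Print Job 2: waits 13, runs 13→30
Print Job 3: waits 30, runs 30→35
Print Job 4: waits 35, runs 35→55
Print Job 5: waits 55, runs 55→59
Print Job 6: waits 59, runs 59→67
Print Job 7: waits 67, runs 67→86
Sum = 0+13+30+35+55+59+67 = 259.

259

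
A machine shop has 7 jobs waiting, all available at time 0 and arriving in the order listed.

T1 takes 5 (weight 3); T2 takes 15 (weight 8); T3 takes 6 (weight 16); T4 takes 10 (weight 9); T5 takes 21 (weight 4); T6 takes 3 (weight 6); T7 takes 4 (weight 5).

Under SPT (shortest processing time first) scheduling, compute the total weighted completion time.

SPT (increasing processing time): T6 T7 T1 T3 T4 T2 T5.
T6: finishes 3, weight 6, w·C = 18
T7: finishes 7, weight 5, w·C = 35
T1: finishes 12, weight 3, w·C = 36
T3: finishes 18, weight 16, w·C = 288
T4: finishes 28, weight 9, w·C = 252
T2: finishes 43, weight 8, w·C = 344
T5: finishes 64, weight 4, w·C = 256
Sum = 18+35+36+288+252+344+256 = 1229.

1229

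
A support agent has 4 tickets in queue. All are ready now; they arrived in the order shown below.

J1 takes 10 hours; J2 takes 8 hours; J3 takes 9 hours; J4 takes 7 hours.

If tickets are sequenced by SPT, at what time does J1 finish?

SPT (increasing processing time): J4 J2 J3 J1.
J4: 0→7
J2: 7→15
J3: 15→24
J1: 24→34

34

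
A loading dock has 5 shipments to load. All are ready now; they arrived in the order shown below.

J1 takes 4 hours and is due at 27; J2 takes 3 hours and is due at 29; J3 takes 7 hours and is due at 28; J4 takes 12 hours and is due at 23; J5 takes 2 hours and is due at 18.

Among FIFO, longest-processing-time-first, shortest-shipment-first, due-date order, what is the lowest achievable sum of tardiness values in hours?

FIFO (arrival order): J1 J2 J3 J4 J5.
J1: 0→4, due 27, tardiness 0
J2: 4→7, due 29, tardiness 0
J3: 7→14, due 28, tardiness 0
J4: 14→26, due 23, tardiness 3
J5: 26→28, due 18, tardiness 10
Sum = 0+0+0+3+10 = 13.
LPT (decreasing processing time): J4 J3 J1 J2 J5.
J4: 0→12, due 23, tardiness 0
J3: 12→19, due 28, tardiness 0
J1: 19→23, due 27, tardiness 0
J2: 23→26, due 29, tardiness 0
J5: 26→28, due 18, tardiness 10
Sum = 0+0+0+0+10 = 10.
SPT (increasing processing time): J5 J2 J1 J3 J4.
J5: 0→2, due 18, tardiness 0
J2: 2→5, due 29, tardiness 0
J1: 5→9, due 27, tardiness 0
J3: 9→16, due 28, tardiness 0
J4: 16→28, due 23, tardiness 5
Sum = 0+0+0+0+5 = 5.
EDD (increasing due date): J5 J4 J1 J3 J2.
J5: 0→2, due 18, tardiness 0
J4: 2→14, due 23, tardiness 0
J1: 14→18, due 27, tardiness 0
J3: 18→25, due 28, tardiness 0
J2: 25→28, due 29, tardiness 0
Sum = 0+0+0+0+0 = 0.
FIFO 13, LPT 10, SPT 5, EDD 0 → minimum 0.

0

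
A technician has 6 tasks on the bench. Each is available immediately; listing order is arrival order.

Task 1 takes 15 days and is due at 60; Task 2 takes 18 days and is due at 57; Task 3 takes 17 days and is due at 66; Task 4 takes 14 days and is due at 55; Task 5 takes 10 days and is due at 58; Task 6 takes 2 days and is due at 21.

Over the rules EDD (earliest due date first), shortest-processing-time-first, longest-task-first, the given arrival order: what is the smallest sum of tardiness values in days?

10

EDD (increasing due date): Task 6 Task 4 Task 2 Task 5 Task 1 Task 3.
Task 6: 0→2, due 21, tardiness 0
Task 4: 2→16, due 55, tardiness 0
Task 2: 16→34, due 57, tardiness 0
Task 5: 34→44, due 58, tardiness 0
Task 1: 44→59, due 60, tardiness 0
Task 3: 59→76, due 66, tardiness 10
Sum = 0+0+0+0+0+10 = 10.
SPT (increasing processing time): Task 6 Task 5 Task 4 Task 1 Task 3 Task 2.
Task 6: 0→2, due 21, tardiness 0
Task 5: 2→12, due 58, tardiness 0
Task 4: 12→26, due 55, tardiness 0
Task 1: 26→41, due 60, tardiness 0
Task 3: 41→58, due 66, tardiness 0
Task 2: 58→76, due 57, tardiness 19
Sum = 0+0+0+0+0+19 = 19.
LPT (decreasing processing time): Task 2 Task 3 Task 1 Task 4 Task 5 Task 6.
Task 2: 0→18, due 57, tardiness 0
Task 3: 18→35, due 66, tardiness 0
Task 1: 35→50, due 60, tardiness 0
Task 4: 50→64, due 55, tardiness 9
Task 5: 64→74, due 58, tardiness 16
Task 6: 74→76, due 21, tardiness 55
Sum = 0+0+0+9+16+55 = 80.
FIFO (arrival order): Task 1 Task 2 Task 3 Task 4 Task 5 Task 6.
Task 1: 0→15, due 60, tardiness 0
Task 2: 15→33, due 57, tardiness 0
Task 3: 33→50, due 66, tardiness 0
Task 4: 50→64, due 55, tardiness 9
Task 5: 64→74, due 58, tardiness 16
Task 6: 74→76, due 21, tardiness 55
Sum = 0+0+0+9+16+55 = 80.
EDD 10, SPT 19, LPT 80, FIFO 80 → minimum 10.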